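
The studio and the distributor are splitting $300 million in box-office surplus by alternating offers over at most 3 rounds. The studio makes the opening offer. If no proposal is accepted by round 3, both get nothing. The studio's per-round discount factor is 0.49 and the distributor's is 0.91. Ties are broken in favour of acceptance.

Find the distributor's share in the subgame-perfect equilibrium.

Work backward from the last round.
Round 3 (the studio proposes): the distributor will accept anything ≥ 0, so the studio offers 0 and keeps 300.
Round 2 (the distributor proposes): the studio can get 300 next round, worth 0.49 × 300 = 147 now; the distributor offers that and keeps 153.
Round 1 (the studio proposes): the distributor can get 153 next round, worth 0.91 × 153 = 139.23 now. The studio offers 139.23 and keeps 300 − 139.23 = 160.77.

139.23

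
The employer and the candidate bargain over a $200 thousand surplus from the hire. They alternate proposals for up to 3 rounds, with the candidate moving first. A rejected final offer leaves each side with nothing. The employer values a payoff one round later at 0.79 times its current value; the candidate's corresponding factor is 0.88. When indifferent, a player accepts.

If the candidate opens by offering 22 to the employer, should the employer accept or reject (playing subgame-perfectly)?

Accept

Work out the employer's continuation value if the offer is rejected.
Round 3 (the candidate proposes): the employer will accept anything ≥ 0, so the candidate offers 0 and keeps 200.
Round 2 (the employer proposes): the candidate can get 200 next round, worth 0.88 × 200 = 176 now. The employer offers 176 and keeps 200 − 176 = 24.
So by rejecting in round 1, the employer gets 24 next round, worth 0.79 × 24 = 18.96 now.
Offer 22 ≥ 18.96, so the employer accepts.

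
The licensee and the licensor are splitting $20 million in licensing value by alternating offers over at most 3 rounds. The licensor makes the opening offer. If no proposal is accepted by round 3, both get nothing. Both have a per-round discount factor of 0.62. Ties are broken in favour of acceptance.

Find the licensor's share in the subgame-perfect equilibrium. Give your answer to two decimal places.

Round 3 (the licensor proposes): the licensee will accept anything ≥ 0, so the licensor offers 0 and keeps 20.
Round 2 (the licensee proposes): the licensor can get 20 next round, worth 0.62 × 20 = 12.4 now; the licensee offers that and keeps 7.6.
Round 1 (the licensor proposes): the licensee can get 7.6 next round, worth 0.62 × 7.6 = 4.712 now, so the licensor offers 4.712, keeping 15.288.

15.29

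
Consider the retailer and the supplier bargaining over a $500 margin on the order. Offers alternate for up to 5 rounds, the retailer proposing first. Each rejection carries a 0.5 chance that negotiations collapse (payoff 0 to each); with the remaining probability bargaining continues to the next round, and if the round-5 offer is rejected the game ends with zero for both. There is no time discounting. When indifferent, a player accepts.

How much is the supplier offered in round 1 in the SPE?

By backward induction:
Round 5 (the retailer proposes): the supplier will accept anything ≥ 0, so the retailer offers 0 and keeps 500.
Round 4 (the supplier proposes): rejecting gives the retailer an expected 0.5 × 500 = 250, so the supplier offers 250, keeping 250.
Round 3 (the retailer proposes): rejecting gives the supplier an expected 0.5 × 250 = 125, so the retailer offers 125, keeping 375.
Round 2 (the supplier proposes): rejecting gives the retailer an expected 0.5 × 375 = 187.5. The supplier offers 187.5 and keeps 500 − 187.5 = 312.5.
Round 1 (the retailer proposes): rejecting gives the supplier an expected 0.5 × 312.5 = 156.25; the retailer offers that and keeps 343.75.

156.25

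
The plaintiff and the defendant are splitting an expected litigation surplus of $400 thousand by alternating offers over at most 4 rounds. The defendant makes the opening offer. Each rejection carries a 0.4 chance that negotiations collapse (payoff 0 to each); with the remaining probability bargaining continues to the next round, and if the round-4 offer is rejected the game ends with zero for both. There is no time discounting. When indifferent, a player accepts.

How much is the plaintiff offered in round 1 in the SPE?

Round 4 (the plaintiff proposes): the defendant will accept anything ≥ 0, so the plaintiff offers 0 and keeps 400.
Round 3 (the defendant proposes): rejecting gives the plaintiff an expected 0.6 × 400 = 240. The defendant offers 240 and keeps 400 − 240 = 160.
Round 2 (the plaintiff proposes): rejecting gives the defendant an expected 0.6 × 160 = 96; the plaintiff offers that and keeps 304.
Round 1 (the defendant proposes): rejecting gives the plaintiff an expected 0.6 × 304 = 182.4, so the defendant offers 182.4, keeping 217.6.

182.4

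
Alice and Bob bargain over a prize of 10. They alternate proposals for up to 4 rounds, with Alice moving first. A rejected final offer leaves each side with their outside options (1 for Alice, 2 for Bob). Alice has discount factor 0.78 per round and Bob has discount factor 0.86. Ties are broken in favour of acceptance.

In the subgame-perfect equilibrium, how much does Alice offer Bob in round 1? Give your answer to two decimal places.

7.08

Round 4 (Bob proposes): Alice gets 1 if talks fail, so Bob offers 1 and keeps 9.
Round 3 (Alice proposes): Bob can get 9 next round, worth 0.86 × 9 = 7.74 now; Alice offers that and keeps 2.26.
Round 2 (Bob proposes): Alice can get 2.26 next round, worth 0.78 × 2.26 = 1.7628 now. Bob offers 1.7628 and keeps 10 − 1.7628 = 8.2372.
Round 1 (Alice proposes): Bob can get 8.2372 next round, worth 0.86 × 8.2372 = 7.083992 now; Alice offers that and keeps 2.916008.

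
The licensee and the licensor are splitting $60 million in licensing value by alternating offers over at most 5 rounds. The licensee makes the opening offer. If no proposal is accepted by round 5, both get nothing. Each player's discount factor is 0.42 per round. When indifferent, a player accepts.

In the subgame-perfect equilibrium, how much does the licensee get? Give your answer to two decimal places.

Round 5 (the licensee proposes): the licensor will accept anything ≥ 0, so the licensee offers 0 and keeps 60.
Round 4 (the licensor proposes): the licensee can get 60 next round, worth 0.42 × 60 = 25.2 now; the licensor offers that and keeps 34.8.
Round 3 (the licensee proposes): the licensor can get 34.8 next round, worth 0.42 × 34.8 = 14.616 now, so the licensee offers 14.616, keeping 45.384.
Round 2 (the licensor proposes): the licensee can get 45.384 next round, worth 0.42 × 45.384 = 19.06128 now, so the licensor offers 19.06128, keeping 40.93872.
Round 1 (the licensee proposes): the licensor can get 40.93872 next round, worth 0.42 × 40.93872 = 17.1942624 now. The licensee offers 17.1942624 and keeps 60 − 17.1942624 = 42.8057376.

42.81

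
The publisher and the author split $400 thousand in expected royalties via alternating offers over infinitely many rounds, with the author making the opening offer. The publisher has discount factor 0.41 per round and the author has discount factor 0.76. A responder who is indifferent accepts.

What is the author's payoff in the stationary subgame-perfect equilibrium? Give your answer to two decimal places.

342.82

Let x be the author's share when the author proposes and y be the publisher's share when the publisher proposes.
The publisher accepts iff offered ≥ 0.41·y, so x = 400 − 0.41y. Symmetrically y = 400 − 0.76x.
Substituting: x = 400 − 0.41(400 − 0.76x), giving x(1 − 0.76·0.41) = 400(1 − 0.41).
So x = 400 × 0.59 / 0.6884 ≈ 342.8239, and the publisher receives 400 − x ≈ 57.1761.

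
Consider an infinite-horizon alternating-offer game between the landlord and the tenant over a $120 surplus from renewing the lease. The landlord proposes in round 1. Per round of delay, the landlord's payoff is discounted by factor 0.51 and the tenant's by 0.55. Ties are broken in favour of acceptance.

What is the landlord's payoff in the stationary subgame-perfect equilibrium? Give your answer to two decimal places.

In a stationary SPE each proposer offers the other exactly their discounted continuation value.
If the landlord keeps x when proposing and the tenant keeps y when proposing, then x = 120 − 0.55y and y = 120 − 0.51x.
Solving: x = 120(1 − 0.55) / (1 − 0.51·0.55) = 54 / 0.7195 ≈ 75.0521.
The tenant gets 120 − 75.0521 ≈ 44.9479.

75.05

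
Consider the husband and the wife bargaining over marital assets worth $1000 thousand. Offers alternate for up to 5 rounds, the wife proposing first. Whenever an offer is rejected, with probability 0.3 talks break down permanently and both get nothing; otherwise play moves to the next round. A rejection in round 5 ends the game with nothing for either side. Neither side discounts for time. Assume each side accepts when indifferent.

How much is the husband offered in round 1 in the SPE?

Round 5 (the wife proposes): rejection yields 0 for the husband; the wife offers 0 and keeps 1000.
Round 4 (the husband proposes): rejecting gives the wife an expected 0.7 × 1000 = 700. The husband offers 700 and keeps 1000 − 700 = 300.
Round 3 (the wife proposes): rejecting gives the husband an expected 0.7 × 300 = 210, so the wife offers 210, keeping 790.
Round 2 (the husband proposes): rejecting gives the wife an expected 0.7 × 790 = 553; the husband offers that and keeps 447.
Round 1 (the wife proposes): rejecting gives the husband an expected 0.7 × 447 = 312.9; the wife offers that and keeps 687.1.

312.9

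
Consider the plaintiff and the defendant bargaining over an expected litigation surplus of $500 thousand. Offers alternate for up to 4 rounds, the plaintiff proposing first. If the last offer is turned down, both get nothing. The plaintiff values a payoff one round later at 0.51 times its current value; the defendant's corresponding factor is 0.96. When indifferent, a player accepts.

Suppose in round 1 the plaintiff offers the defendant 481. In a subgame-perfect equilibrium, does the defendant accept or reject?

Round 4 (the defendant proposes): rejection yields 0 for the plaintiff; the defendant offers 0 and keeps 500.
Round 3 (the plaintiff proposes): the defendant can get 500 next round, worth 0.96 × 500 = 480 now. The plaintiff offers 480 and keeps 500 − 480 = 20.
Round 2 (the defendant proposes): the plaintiff can get 20 next round, worth 0.51 × 20 = 10.2 now; the defendant offers that and keeps 489.8.
So by rejecting in round 1, the defendant gets 489.8 next round, worth 0.96 × 489.8 = 470.208 now.
Offer 481 ≥ 470.208, so the defendant accepts.

Accept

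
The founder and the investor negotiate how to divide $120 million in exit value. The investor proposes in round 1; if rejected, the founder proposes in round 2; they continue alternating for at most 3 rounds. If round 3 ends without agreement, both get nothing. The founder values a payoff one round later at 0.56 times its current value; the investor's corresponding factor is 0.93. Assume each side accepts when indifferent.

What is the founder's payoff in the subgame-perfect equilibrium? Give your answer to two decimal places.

4.70

Work backward from the last round.
Round 3 (the investor proposes): rejection yields 0 for the founder; the investor offers 0 and keeps 120.
Round 2 (the founder proposes): the investor can get 120 next round, worth 0.93 × 120 = 111.6 now, so the founder offers 111.6, keeping 8.4.
Round 1 (the investor proposes): the founder can get 8.4 next round, worth 0.56 × 8.4 = 4.704 now, so the investor offers 4.704, keeping 115.296.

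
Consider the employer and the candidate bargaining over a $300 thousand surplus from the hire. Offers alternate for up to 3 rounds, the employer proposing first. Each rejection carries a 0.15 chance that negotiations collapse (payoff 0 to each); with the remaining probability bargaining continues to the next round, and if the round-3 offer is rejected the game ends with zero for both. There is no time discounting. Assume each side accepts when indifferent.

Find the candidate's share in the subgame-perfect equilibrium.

Round 3 (the employer proposes): rejection yields 0 for the candidate; the employer offers 0 and keeps 300.
Round 2 (the candidate proposes): rejecting gives the employer an expected 0.85 × 300 = 255; the candidate offers that and keeps 45.
Round 1 (the employer proposes): rejecting gives the candidate an expected 0.85 × 45 = 38.25; the employer offers that and keeps 261.75.

38.25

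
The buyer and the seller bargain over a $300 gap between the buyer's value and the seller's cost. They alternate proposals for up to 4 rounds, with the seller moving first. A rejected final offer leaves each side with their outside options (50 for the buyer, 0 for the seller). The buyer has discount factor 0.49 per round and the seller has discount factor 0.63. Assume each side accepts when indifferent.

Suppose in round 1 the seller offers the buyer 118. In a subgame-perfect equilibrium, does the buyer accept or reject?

Round 4 (the buyer proposes): rejection yields 0 for the seller; the buyer offers 0 and keeps 300.
Round 3 (the seller proposes): the buyer can get 300 next round, worth 0.49 × 300 = 147 now, so the seller offers 147, keeping 153.
Round 2 (the buyer proposes): the seller can get 153 next round, worth 0.63 × 153 = 96.39 now, so the buyer offers 96.39, keeping 203.61.
So by rejecting in round 1, the buyer gets 203.61 next round, worth 0.49 × 203.61 = 99.7689 now.
Offer 118 ≥ 99.7689, so the buyer accepts.

Accept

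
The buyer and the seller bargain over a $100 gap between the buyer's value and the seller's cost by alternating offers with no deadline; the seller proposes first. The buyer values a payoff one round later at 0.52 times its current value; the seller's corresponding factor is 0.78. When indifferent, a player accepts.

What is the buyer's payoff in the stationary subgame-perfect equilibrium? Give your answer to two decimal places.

19.25

In a stationary SPE each proposer offers the other exactly their discounted continuation value.
If the seller keeps x when proposing and the buyer keeps y when proposing, then x = 100 − 0.52y and y = 100 − 0.78x.
Solving: x = 100(1 − 0.52) / (1 − 0.78·0.52) = 48 / 0.5944 ≈ 80.7537.
The buyer gets 100 − 80.7537 ≈ 19.2463.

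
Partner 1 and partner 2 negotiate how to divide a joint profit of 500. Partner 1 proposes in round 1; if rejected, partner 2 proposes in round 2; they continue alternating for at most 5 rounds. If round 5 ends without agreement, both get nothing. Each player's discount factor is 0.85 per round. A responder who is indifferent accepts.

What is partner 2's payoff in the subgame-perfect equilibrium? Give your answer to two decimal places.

109.81

Round 5 (partner 1 proposes): partner 2 will accept anything ≥ 0, so partner 1 offers 0 and keeps 500.
Round 4 (partner 2 proposes): partner 1 can get 500 next round, worth 0.85 × 500 = 425 now; partner 2 offers that and keeps 75.
Round 3 (partner 1 proposes): partner 2 can get 75 next round, worth 0.85 × 75 = 63.75 now, so partner 1 offers 63.75, keeping 436.25.
Round 2 (partner 2 proposes): partner 1 can get 436.25 next round, worth 0.85 × 436.25 = 370.8125 now; partner 2 offers that and keeps 129.1875.
Round 1 (partner 1 proposes): partner 2 can get 129.1875 next round, worth 0.85 × 129.1875 = 109.809375 now; partner 1 offers that and keeps 390.190625.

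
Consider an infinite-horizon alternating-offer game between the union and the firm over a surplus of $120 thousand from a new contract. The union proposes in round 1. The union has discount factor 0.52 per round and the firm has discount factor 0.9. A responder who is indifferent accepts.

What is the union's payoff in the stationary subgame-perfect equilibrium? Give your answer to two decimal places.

22.56

When the union proposes, the firm accepts any offer worth at least 0.9 times what the firm would get by proposing next round; and vice versa.
This gives x = 120 − 0.9y and y = 120 − 0.52x, where x and y are each side's share when it proposes.
Hence (1 − 0.9·0.52)x = 120(1 − 0.9), i.e. 0.532·x = 12.
x ≈ 22.5564; the firm's share is 120 − x ≈ 97.4436.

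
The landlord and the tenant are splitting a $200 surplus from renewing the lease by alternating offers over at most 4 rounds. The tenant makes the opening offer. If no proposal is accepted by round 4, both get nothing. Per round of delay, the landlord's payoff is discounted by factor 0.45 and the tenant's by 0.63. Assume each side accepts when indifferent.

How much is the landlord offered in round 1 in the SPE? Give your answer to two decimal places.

Solve by backward induction from round 4.
Round 4 (the landlord proposes): rejection yields 0 for the tenant; the landlord offers 0 and keeps 200.
Round 3 (the tenant proposes): the landlord can get 200 next round, worth 0.45 × 200 = 90 now, so the tenant offers 90, keeping 110.
Round 2 (the landlord proposes): the tenant can get 110 next round, worth 0.63 × 110 = 69.3 now. The landlord offers 69.3 and keeps 200 − 69.3 = 130.7.
Round 1 (the tenant proposes): the landlord can get 130.7 next round, worth 0.45 × 130.7 = 58.815 now, so the tenant offers 58.815, keeping 141.185.

58.82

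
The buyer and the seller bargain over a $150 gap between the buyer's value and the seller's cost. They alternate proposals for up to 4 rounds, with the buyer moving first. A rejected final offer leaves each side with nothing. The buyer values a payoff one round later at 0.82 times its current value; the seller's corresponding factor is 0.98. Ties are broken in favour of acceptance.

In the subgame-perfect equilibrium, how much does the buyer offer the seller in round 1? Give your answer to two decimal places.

Round 4 (the seller proposes): rejection yields 0 for the buyer; the seller offers 0 and keeps 150.
Round 3 (the buyer proposes): the seller can get 150 next round, worth 0.98 × 150 = 147 now. The buyer offers 147 and keeps 150 − 147 = 3.
Round 2 (the seller proposes): the buyer can get 3 next round, worth 0.82 × 3 = 2.46 now, so the seller offers 2.46, keeping 147.54.
Round 1 (the buyer proposes): the seller can get 147.54 next round, worth 0.98 × 147.54 = 144.5892 now, so the buyer offers 144.5892, keeping 5.4108.

144.59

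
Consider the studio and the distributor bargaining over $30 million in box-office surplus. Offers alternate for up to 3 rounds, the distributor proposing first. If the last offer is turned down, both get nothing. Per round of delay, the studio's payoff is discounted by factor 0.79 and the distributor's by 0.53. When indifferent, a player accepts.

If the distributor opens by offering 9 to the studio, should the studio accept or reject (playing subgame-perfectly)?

Work out the studio's continuation value if the offer is rejected.
Round 3 (the distributor proposes): the studio will accept anything ≥ 0, so the distributor offers 0 and keeps 30.
Round 2 (the studio proposes): the distributor can get 30 next round, worth 0.53 × 30 = 15.9 now. The studio offers 15.9 and keeps 30 − 15.9 = 14.1.
So by rejecting in round 1, the studio gets 14.1 next round, worth 0.79 × 14.1 = 11.139 now.
Offer 9 < 11.139, so the studio rejects.

Reject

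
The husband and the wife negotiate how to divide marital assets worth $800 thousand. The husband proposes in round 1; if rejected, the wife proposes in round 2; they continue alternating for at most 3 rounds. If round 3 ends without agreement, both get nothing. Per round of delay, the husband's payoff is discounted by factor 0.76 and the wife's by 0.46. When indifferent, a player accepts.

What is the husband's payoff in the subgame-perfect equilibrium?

711.68

By backward induction:
Round 3 (the husband proposes): the wife will accept anything ≥ 0, so the husband offers 0 and keeps 800.
Round 2 (the wife proposes): the husband can get 800 next round, worth 0.76 × 800 = 608 now. The wife offers 608 and keeps 800 − 608 = 192.
Round 1 (the husband proposes): the wife can get 192 next round, worth 0.46 × 192 = 88.32 now. The husband offers 88.32 and keeps 800 − 88.32 = 711.68.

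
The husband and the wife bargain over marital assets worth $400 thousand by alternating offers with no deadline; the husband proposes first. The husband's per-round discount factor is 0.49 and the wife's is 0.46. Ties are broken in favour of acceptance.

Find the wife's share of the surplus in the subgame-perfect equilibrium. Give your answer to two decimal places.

121.15

In a stationary SPE each proposer offers the other exactly their discounted continuation value.
If the husband keeps x when proposing and the wife keeps y when proposing, then x = 400 − 0.46y and y = 400 − 0.49x.
Solving: x = 400(1 − 0.46) / (1 − 0.49·0.46) = 216 / 0.7746 ≈ 278.8536.
The wife gets 400 − 278.8536 ≈ 121.1464.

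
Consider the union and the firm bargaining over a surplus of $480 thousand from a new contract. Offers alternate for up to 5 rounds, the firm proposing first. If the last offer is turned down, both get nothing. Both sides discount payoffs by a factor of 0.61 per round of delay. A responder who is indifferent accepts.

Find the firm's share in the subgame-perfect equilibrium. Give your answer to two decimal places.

Round 5 (the firm proposes): the union will accept anything ≥ 0, so the firm offers 0 and keeps 480.
Round 4 (the union proposes): the firm can get 480 next round, worth 0.61 × 480 = 292.8 now, so the union offers 292.8, keeping 187.2.
Round 3 (the firm proposes): the union can get 187.2 next round, worth 0.61 × 187.2 = 114.192 now, so the firm offers 114.192, keeping 365.808.
Round 2 (the union proposes): the firm can get 365.808 next round, worth 0.61 × 365.808 = 223.14288 now. The union offers 223.14288 and keeps 480 − 223.14288 = 256.85712.
Round 1 (the firm proposes): the union can get 256.85712 next round, worth 0.61 × 256.85712 = 156.6828432 now. The firm offers 156.6828432 and keeps 480 − 156.6828432 = 323.3171568.

323.32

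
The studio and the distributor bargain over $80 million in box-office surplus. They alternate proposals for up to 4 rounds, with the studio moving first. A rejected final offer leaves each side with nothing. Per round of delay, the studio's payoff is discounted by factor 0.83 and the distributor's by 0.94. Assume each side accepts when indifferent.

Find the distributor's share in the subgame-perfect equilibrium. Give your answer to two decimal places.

Round 4 (the distributor proposes): the studio will accept anything ≥ 0, so the distributor offers 0 and keeps 80.
Round 3 (the studio proposes): the distributor can get 80 next round, worth 0.94 × 80 = 75.2 now, so the studio offers 75.2, keeping 4.8.
Round 2 (the distributor proposes): the studio can get 4.8 next round, worth 0.83 × 4.8 = 3.984 now. The distributor offers 3.984 and keeps 80 − 3.984 = 76.016.
Round 1 (the studio proposes): the distributor can get 76.016 next round, worth 0.94 × 76.016 = 71.45504 now, so the studio offers 71.45504, keeping 8.54496.

71.46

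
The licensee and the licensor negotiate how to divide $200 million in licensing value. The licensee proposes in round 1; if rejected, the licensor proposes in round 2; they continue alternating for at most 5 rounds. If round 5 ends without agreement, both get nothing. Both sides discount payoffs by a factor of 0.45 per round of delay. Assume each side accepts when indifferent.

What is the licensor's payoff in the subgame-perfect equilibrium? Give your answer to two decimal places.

Round 5 (the licensee proposes): the licensor will accept anything ≥ 0, so the licensee offers 0 and keeps 200.
Round 4 (the licensor proposes): the licensee can get 200 next round, worth 0.45 × 200 = 90 now; the licensor offers that and keeps 110.
Round 3 (the licensee proposes): the licensor can get 110 next round, worth 0.45 × 110 = 49.5 now, so the licensee offers 49.5, keeping 150.5.
Round 2 (the licensor proposes): the licensee can get 150.5 next round, worth 0.45 × 150.5 = 67.725 now; the licensor offers that and keeps 132.275.
Round 1 (the licensee proposes): the licensor can get 132.275 next round, worth 0.45 × 132.275 = 59.52375 now. The licensee offers 59.52375 and keeps 200 − 59.52375 = 140.47625.

59.52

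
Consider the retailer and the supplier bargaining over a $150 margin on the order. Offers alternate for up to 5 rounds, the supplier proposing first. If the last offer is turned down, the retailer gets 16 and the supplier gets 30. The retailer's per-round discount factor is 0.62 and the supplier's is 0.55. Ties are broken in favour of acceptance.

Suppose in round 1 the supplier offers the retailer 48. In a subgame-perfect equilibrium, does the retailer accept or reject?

Reject

Round 5 (the supplier proposes): the retailer gets 16 if talks fail, so the supplier offers 16 and keeps 134.
Round 4 (the retailer proposes): the supplier can get 134 next round, worth 0.55 × 134 = 73.7 now. The retailer offers 73.7 and keeps 150 − 73.7 = 76.3.
Round 3 (the supplier proposes): the retailer can get 76.3 next round, worth 0.62 × 76.3 = 47.306 now. The supplier offers 47.306 and keeps 150 − 47.306 = 102.694.
Round 2 (the retailer proposes): the supplier can get 102.694 next round, worth 0.55 × 102.694 = 56.4817 now; the retailer offers that and keeps 93.5183.
So by rejecting in round 1, the retailer gets 93.5183 next round, worth 0.62 × 93.5183 = 57.981346 now.
Offer 48 < 57.981346, so the retailer rejects.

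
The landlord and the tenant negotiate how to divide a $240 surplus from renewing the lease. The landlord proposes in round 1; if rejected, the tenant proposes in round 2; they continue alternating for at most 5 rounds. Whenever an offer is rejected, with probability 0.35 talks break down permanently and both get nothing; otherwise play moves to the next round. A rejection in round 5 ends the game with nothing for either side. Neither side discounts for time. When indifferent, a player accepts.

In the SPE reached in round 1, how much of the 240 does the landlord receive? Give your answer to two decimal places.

Round 5 (the landlord proposes): the tenant will accept anything ≥ 0, so the landlord offers 0 and keeps 240.
Round 4 (the tenant proposes): rejecting gives the landlord an expected 0.65 × 240 = 156. The tenant offers 156 and keeps 240 − 156 = 84.
Round 3 (the landlord proposes): rejecting gives the tenant an expected 0.65 × 84 = 54.6, so the landlord offers 54.6, keeping 185.4.
Round 2 (the tenant proposes): rejecting gives the landlord an expected 0.65 × 185.4 = 120.51, so the tenant offers 120.51, keeping 119.49.
Round 1 (the landlord proposes): rejecting gives the tenant an expected 0.65 × 119.49 = 77.6685, so the landlord offers 77.6685, keeping 162.3315.

162.33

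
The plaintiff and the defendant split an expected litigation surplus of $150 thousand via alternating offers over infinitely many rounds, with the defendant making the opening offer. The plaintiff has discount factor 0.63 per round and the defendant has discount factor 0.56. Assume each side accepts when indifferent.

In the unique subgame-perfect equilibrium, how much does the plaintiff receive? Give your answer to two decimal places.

64.25

When the defendant proposes, the plaintiff accepts any offer worth at least 0.63 times what the plaintiff would get by proposing next round; and vice versa.
This gives x = 150 − 0.63y and y = 150 − 0.56x, where x and y are each side's share when it proposes.
Hence (1 − 0.63·0.56)x = 150(1 − 0.63), i.e. 0.6472·x = 55.5.
x ≈ 85.7540; the plaintiff's share is 150 − x ≈ 64.2460.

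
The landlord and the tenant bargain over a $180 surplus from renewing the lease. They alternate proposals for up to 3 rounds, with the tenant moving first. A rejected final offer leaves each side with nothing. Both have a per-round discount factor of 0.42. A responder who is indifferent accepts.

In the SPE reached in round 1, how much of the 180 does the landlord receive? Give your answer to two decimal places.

43.85

Round 3 (the tenant proposes): the landlord will accept anything ≥ 0, so the tenant offers 0 and keeps 180.
Round 2 (the landlord proposes): the tenant can get 180 next round, worth 0.42 × 180 = 75.6 now, so the landlord offers 75.6, keeping 104.4.
Round 1 (the tenant proposes): the landlord can get 104.4 next round, worth 0.42 × 104.4 = 43.848 now. The tenant offers 43.848 and keeps 180 − 43.848 = 136.152.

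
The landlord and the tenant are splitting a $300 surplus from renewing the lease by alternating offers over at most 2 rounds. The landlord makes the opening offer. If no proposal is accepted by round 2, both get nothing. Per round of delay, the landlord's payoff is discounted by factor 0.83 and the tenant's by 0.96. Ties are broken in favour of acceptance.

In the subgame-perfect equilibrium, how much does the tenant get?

288

Solve by backward induction from round 2.
Round 2 (the tenant proposes): the landlord will accept anything ≥ 0, so the tenant offers 0 and keeps 300.
Round 1 (the landlord proposes): the tenant can get 300 next round, worth 0.96 × 300 = 288 now. The landlord offers 288 and keeps 300 − 288 = 12.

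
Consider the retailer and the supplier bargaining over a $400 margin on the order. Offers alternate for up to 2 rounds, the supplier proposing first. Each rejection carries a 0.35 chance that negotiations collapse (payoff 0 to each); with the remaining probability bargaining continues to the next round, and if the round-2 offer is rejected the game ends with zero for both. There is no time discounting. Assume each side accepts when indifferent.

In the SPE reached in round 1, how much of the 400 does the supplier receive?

Round 2 (the retailer proposes): the supplier will accept anything ≥ 0, so the retailer offers 0 and keeps 400.
Round 1 (the supplier proposes): rejecting gives the retailer an expected 0.65 × 400 = 260; the supplier offers that and keeps 140.

140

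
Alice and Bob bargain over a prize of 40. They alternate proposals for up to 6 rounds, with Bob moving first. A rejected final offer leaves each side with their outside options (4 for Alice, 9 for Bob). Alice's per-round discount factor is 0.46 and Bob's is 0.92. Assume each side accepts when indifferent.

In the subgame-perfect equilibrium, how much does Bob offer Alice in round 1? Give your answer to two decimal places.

Solve by backward induction from round 6.
Round 6 (Alice proposes): Bob gets 9 if talks fail, so Alice offers 9 and keeps 31.
Round 5 (Bob proposes): Alice can get 31 next round, worth 0.46 × 31 = 14.26 now; Bob offers that and keeps 25.74.
Round 4 (Alice proposes): Bob can get 25.74 next round, worth 0.92 × 25.74 = 23.6808 now, so Alice offers 23.6808, keeping 16.3192.
Round 3 (Bob proposes): Alice can get 16.3192 next round, worth 0.46 × 16.3192 = 7.506832 now. Bob offers 7.506832 and keeps 40 − 7.506832 = 32.493168.
Round 2 (Alice proposes): Bob can get 32.493168 next round, worth 0.92 × 32.493168 = 29.89371456 now. Alice offers 29.89371456 and keeps 40 − 29.89371456 = 10.10628544.
Round 1 (Bob proposes): Alice can get 10.10628544 next round, worth 0.46 × 10.10628544 = 4.6488913024 now, so Bob offers 4.6488913024, keeping 35.3511086976.

4.65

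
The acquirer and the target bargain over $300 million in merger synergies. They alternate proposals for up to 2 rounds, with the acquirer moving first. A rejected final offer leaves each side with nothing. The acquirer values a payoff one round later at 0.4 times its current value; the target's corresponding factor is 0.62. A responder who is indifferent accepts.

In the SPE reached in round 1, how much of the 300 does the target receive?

Round 2 (the target proposes): rejection yields 0 for the acquirer; the target offers 0 and keeps 300.
Round 1 (the acquirer proposes): the target can get 300 next round, worth 0.62 × 300 = 186 now; the acquirer offers that and keeps 114.

186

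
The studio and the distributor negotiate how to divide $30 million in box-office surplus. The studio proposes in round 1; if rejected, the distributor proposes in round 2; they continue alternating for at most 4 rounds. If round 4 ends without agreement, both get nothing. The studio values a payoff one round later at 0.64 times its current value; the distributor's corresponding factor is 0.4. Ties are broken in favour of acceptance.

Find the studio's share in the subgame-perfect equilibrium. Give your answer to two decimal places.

Round 4 (the distributor proposes): rejection yields 0 for the studio; the distributor offers 0 and keeps 30.
Round 3 (the studio proposes): the distributor can get 30 next round, worth 0.4 × 30 = 12 now. The studio offers 12 and keeps 30 − 12 = 18.
Round 2 (the distributor proposes): the studio can get 18 next round, worth 0.64 × 18 = 11.52 now. The distributor offers 11.52 and keeps 30 − 11.52 = 18.48.
Round 1 (the studio proposes): the distributor can get 18.48 next round, worth 0.4 × 18.48 = 7.392 now, so the studio offers 7.392, keeping 22.608.

22.61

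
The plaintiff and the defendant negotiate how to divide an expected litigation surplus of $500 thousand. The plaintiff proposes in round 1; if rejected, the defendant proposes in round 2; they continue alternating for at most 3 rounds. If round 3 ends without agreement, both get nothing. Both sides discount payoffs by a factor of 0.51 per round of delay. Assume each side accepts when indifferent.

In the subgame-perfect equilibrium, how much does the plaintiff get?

Round 3 (the plaintiff proposes): rejection yields 0 for the defendant; the plaintiff offers 0 and keeps 500.
Round 2 (the defendant proposes): the plaintiff can get 500 next round, worth 0.51 × 500 = 255 now, so the defendant offers 255, keeping 245.
Round 1 (the plaintiff proposes): the defendant can get 245 next round, worth 0.51 × 245 = 124.95 now. The plaintiff offers 124.95 and keeps 500 − 124.95 = 375.05.

375.05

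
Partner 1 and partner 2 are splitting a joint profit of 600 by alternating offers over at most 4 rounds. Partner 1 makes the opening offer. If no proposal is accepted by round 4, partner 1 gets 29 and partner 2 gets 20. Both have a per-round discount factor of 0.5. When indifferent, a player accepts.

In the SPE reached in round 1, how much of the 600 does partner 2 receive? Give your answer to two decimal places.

221.38

Round 4 (partner 2 proposes): partner 1 gets 29 if talks fail, so partner 2 offers 29 and keeps 571.
Round 3 (partner 1 proposes): partner 2 can get 571 next round, worth 0.5 × 571 = 285.5 now; partner 1 offers that and keeps 314.5.
Round 2 (partner 2 proposes): partner 1 can get 314.5 next round, worth 0.5 × 314.5 = 157.25 now. Partner 2 offers 157.25 and keeps 600 − 157.25 = 442.75.
Round 1 (partner 1 proposes): partner 2 can get 442.75 next round, worth 0.5 × 442.75 = 221.375 now. Partner 1 offers 221.375 and keeps 600 − 221.375 = 378.625.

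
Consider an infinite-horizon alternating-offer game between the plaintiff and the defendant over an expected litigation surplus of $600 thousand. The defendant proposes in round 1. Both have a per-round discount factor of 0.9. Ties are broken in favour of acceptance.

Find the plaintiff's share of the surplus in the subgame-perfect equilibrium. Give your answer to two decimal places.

When the defendant proposes, the plaintiff accepts any offer worth at least 0.9 times what the plaintiff would get by proposing next round; and vice versa.
This gives x = 600 − 0.9y and y = 600 − 0.9x, where x and y are each side's share when it proposes.
Hence (1 − 0.9·0.9)x = 600(1 − 0.9), i.e. 0.19·x = 60.
x ≈ 315.7895; the plaintiff's share is 600 − x ≈ 284.2105.

284.21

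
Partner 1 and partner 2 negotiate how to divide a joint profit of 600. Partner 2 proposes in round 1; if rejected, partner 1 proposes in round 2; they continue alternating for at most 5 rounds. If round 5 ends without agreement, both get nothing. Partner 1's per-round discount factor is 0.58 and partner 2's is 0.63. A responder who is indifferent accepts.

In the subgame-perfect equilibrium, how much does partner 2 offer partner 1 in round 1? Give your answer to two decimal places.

175.81

Round 5 (partner 2 proposes): rejection yields 0 for partner 1; partner 2 offers 0 and keeps 600.
Round 4 (partner 1 proposes): partner 2 can get 600 next round, worth 0.63 × 600 = 378 now, so partner 1 offers 378, keeping 222.
Round 3 (partner 2 proposes): partner 1 can get 222 next round, worth 0.58 × 222 = 128.76 now. Partner 2 offers 128.76 and keeps 600 − 128.76 = 471.24.
Round 2 (partner 1 proposes): partner 2 can get 471.24 next round, worth 0.63 × 471.24 = 296.8812 now, so partner 1 offers 296.8812, keeping 303.1188.
Round 1 (partner 2 proposes): partner 1 can get 303.1188 next round, worth 0.58 × 303.1188 = 175.808904 now; partner 2 offers that and keeps 424.191096.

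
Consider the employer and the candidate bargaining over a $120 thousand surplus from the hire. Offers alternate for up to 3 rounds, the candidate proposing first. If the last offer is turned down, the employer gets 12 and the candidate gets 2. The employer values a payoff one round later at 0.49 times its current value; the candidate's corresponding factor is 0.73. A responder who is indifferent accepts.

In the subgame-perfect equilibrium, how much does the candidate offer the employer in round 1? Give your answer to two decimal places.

Round 3 (the candidate proposes): the employer gets 12 if talks fail, so the candidate offers 12 and keeps 108.
Round 2 (the employer proposes): the candidate can get 108 next round, worth 0.73 × 108 = 78.84 now; the employer offers that and keeps 41.16.
Round 1 (the candidate proposes): the employer can get 41.16 next round, worth 0.49 × 41.16 = 20.1684 now; the candidate offers that and keeps 99.8316.

20.17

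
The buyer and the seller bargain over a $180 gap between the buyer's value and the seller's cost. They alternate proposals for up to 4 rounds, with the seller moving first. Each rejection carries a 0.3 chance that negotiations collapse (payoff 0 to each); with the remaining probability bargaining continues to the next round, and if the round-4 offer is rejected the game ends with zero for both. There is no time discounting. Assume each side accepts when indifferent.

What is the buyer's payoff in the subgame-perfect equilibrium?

Round 4 (the buyer proposes): the seller will accept anything ≥ 0, so the buyer offers 0 and keeps 180.
Round 3 (the seller proposes): rejecting gives the buyer an expected 0.7 × 180 = 126. The seller offers 126 and keeps 180 − 126 = 54.
Round 2 (the buyer proposes): rejecting gives the seller an expected 0.7 × 54 = 37.8; the buyer offers that and keeps 142.2.
Round 1 (the seller proposes): rejecting gives the buyer an expected 0.7 × 142.2 = 99.54; the seller offers that and keeps 80.46.

99.54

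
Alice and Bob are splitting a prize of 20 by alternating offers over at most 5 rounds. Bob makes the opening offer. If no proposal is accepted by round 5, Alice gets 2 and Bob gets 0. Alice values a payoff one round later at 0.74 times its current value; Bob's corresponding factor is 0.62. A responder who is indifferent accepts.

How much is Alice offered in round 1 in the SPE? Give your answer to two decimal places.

Round 5 (Bob proposes): Alice gets 2 if talks fail, so Bob offers 2 and keeps 18.
Round 4 (Alice proposes): Bob can get 18 next round, worth 0.62 × 18 = 11.16 now, so Alice offers 11.16, keeping 8.84.
Round 3 (Bob proposes): Alice can get 8.84 next round, worth 0.74 × 8.84 = 6.5416 now. Bob offers 6.5416 and keeps 20 − 6.5416 = 13.4584.
Round 2 (Alice proposes): Bob can get 13.4584 next round, worth 0.62 × 13.4584 = 8.344208 now; Alice offers that and keeps 11.655792.
Round 1 (Bob proposes): Alice can get 11.655792 next round, worth 0.74 × 11.655792 = 8.62528608 now, so Bob offers 8.62528608, keeping 11.37471392.

8.63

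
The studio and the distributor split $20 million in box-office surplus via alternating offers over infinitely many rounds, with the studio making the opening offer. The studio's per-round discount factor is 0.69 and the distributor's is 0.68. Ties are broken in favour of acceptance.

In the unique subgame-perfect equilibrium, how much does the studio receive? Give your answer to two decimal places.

In a stationary SPE each proposer offers the other exactly their discounted continuation value.
If the studio keeps x when proposing and the distributor keeps y when proposing, then x = 20 − 0.68y and y = 20 − 0.69x.
Solving: x = 20(1 − 0.68) / (1 − 0.69·0.68) = 6.4 / 0.5308 ≈ 12.0573.
The distributor gets 20 − 12.0573 ≈ 7.9427.

12.06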